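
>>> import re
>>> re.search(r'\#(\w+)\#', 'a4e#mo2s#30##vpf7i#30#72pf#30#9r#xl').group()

The match spans [3:9] → '#mo2s#'.

'#mo2s#'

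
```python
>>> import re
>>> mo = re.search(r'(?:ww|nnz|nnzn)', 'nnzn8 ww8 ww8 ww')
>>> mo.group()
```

`|` is ordered: at each position the engine commits to the first alternative that works.
`search` walks the string left to right and returns the first match it finds.
The match spans [0:3] → 'nnz'.

'nnz'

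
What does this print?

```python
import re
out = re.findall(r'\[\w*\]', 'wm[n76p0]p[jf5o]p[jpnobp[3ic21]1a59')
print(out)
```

['[n76p0]', '[jf5o]', '[3ic21]']

Matches: at [2:9] → '[n76p0]'; at [10:16] → '[jf5o]'; at [24:31] → '[3ic21]'.
No capturing groups, so `findall` returns the 3 full match strings.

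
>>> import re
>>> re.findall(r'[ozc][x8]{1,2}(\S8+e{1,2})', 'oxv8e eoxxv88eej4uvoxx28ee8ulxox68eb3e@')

['v8e', 'v88ee', '28ee', '68e']

The pattern matches one of [ozc], then 1 to 2 of one of [x8]; then a non-whitespace character, then one or more of the literal '8', then 1 to 2 of the literal 'e' (captured).
With a single group, `findall` returns only what that group captured — 4 items.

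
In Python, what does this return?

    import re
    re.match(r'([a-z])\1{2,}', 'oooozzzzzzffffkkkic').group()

`\1` is not a pattern — it's the concrete string captured by group 1, re-applied verbatim.
`match` is anchored at position 0; if the pattern doesn't fit there, it returns None.
The match spans [0:4] → 'oooo'.
Captured: group 1 = 'o'.

'oooo'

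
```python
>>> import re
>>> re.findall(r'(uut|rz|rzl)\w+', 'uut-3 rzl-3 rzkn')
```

`findall` collects group 1 from each match (2 total).

['rz', 'rz']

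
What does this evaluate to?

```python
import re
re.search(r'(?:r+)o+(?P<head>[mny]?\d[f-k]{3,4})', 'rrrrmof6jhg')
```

Pattern: one or more of a literal 'r' (non-capturing group); then one or more of a literal 'o'; then optionally one of [mny], then a digit, then 3 to 4 of a character in [f-k] (captured as 'head').
`re.search` tries every starting position until one works.
Here the pattern never matches, so the call returns None.

None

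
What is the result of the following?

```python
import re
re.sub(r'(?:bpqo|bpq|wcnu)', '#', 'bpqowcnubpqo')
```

`|` is ordered: at each position the engine commits to the first alternative that works.
Every occurrence is swapped for '#'.

'###'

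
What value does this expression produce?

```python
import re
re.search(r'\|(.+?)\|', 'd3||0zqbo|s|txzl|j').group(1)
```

'|0zqbo'

The `?` after the quantifier makes it lazy — it takes as little as possible before letting the rest of the pattern try.
Unlike `match`, `search` isn't anchored — it looks for the pattern anywhere in the string.
The match spans [2:10] → '||0zqbo|'.
Captured: group 1 = '|0zqbo'.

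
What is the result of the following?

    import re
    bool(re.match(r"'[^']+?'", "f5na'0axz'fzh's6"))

False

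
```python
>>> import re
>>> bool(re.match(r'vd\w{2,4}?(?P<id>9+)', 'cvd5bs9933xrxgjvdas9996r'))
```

False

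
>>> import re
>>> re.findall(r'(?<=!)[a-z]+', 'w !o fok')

['o']

The positive lookaround only admits positions where the adjacent text matches; those characters stay outside the span.
Scanning left to right: at [3:4] → 'o'.
With no groups in the pattern, `findall` gives back each whole match — 1 here.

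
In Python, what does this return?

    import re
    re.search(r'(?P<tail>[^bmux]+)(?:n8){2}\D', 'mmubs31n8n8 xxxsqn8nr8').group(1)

's31'

The match spans [4:12] → 's31n8n8 '.
Captured: group 1 = 's31'.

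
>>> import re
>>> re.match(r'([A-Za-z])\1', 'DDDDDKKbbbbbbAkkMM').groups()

The backreference `\1` re-matches whatever the first group consumed, character for character.
`match` is anchored at position 0; if the pattern doesn't fit there, it returns None.
The match spans [0:2] → 'DD'.
Captured: group 1 = 'D'.

('D',)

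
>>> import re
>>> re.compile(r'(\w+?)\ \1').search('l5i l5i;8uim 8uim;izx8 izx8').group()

The backreference `\1` re-matches whatever the first group consumed, character for character.
The match spans [0:7] → 'l5i l5i'.

'l5i l5i'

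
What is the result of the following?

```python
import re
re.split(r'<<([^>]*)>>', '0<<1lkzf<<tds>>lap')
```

['0', '1lkzf<<tds', 'lap']

Matches to split on: at [1:15] → '<<1lkzf<<tds>>'.
The group in the pattern means `split` returns the separators' captures alongside the pieces.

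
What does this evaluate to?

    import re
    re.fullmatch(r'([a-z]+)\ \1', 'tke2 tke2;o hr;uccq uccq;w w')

None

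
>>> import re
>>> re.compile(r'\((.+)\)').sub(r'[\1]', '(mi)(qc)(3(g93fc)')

'[mi)(qc)(3(g93fc]'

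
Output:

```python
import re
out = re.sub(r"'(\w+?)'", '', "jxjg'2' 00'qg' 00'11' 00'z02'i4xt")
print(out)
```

jxjg 00 00 00i4xt

Each match is replaced by ''.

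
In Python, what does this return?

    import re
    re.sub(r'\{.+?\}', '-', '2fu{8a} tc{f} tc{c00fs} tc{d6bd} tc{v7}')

A `+?`/`*?`/`{m,n}?` starts at its minimum and grows only as far as needed for what follows to match.
Matches: at [3:7] → '{8a}'; at [10:13] → '{f}'; at [16:23] → '{c00fs}'; at [26:32] → '{d6bd}'; at [35:39] → '{v7}'.
Every occurrence is swapped for '-'.

'2fu- tc- tc- tc- tc-'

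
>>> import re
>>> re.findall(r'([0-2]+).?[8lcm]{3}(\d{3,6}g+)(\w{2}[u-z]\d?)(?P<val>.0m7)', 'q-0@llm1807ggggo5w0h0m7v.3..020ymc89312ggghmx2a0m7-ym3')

[('0', '1807gggg', 'o5w0', 'h0m7'), ('020', '9312ggg', 'hmx2', 'a0m7')]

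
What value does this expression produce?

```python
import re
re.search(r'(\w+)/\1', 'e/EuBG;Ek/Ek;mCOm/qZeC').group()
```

'Ek/Ek'

After group 1 captures some text, `\1` only succeeds where that same text appears again.
`re.search` tries every starting position until one works.
The match spans [7:12] → 'Ek/Ek'.
Captured: group 1 = 'Ek'.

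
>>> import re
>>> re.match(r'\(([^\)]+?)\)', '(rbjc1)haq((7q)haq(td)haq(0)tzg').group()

`match` is anchored at position 0; if the pattern doesn't fit there, it returns None.
The match spans [0:7] → '(rbjc1)'.
Captured: group 1 = 'rbjc1'.

'(rbjc1)'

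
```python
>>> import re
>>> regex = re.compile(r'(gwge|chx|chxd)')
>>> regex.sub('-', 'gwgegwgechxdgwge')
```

'---d-'

Alternation tries branches left to right and keeps the first one that lets the overall match succeed at that position.
Each match is replaced by '-'.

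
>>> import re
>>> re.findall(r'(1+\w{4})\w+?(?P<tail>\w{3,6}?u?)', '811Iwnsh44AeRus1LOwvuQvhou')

The pattern matches one or more of the literal '1', then exactly 4 of a word character (captured); then one or more of a word character (lazy); then 3 to 6 of a word character (lazy), then optionally a literal 'u' (captured as 'tail').
A `+?`/`*?`/`{m,n}?` starts at its minimum and grows only as far as needed for what follows to match.
Matches: at [1:11] match '11Iwnsh44A', groups = ('11Iwns', '44A'); at [15:24] match '1LOwvuQvh', groups = ('1LOwv', 'Qvh').
With 2 capturing groups, `findall` returns a 2-tuple per match.

[('11Iwns', '44A'), ('1LOwv', 'Qvh')]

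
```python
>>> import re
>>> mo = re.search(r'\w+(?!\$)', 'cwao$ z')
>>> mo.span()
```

Because the assertion is negative and zero-width, positions next to the forbidden text are skipped.
The match spans [0:3] → 'cwa'.

(0, 3)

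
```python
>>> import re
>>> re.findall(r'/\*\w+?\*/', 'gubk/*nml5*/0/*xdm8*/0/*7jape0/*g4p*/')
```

Scanning left to right: at [4:12] → '/*nml5*/'; at [13:21] → '/*xdm8*/'; at [30:37] → '/*g4p*/'.
With no groups in the pattern, `findall` gives back each whole match — 3 here.

['/*nml5*/', '/*xdm8*/', '/*g4p*/']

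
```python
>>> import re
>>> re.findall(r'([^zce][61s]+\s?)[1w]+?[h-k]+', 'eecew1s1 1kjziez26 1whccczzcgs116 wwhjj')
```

['w1s1 ', '26 ', 'gs116 ']

One capturing group, so `findall` returns just the captured substring from each match — 3 in all.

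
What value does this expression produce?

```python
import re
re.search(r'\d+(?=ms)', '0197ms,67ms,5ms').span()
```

The lookaround is zero-width — it requires the adjacent text to match without consuming it, so the asserted text isn't part of the match.
`search` walks the string left to right and returns the first match it finds.
The match spans [0:4] → '0197'.

(0, 4)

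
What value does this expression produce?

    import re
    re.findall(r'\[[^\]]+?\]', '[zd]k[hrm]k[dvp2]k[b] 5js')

['[zd]', '[hrm]', '[dvp2]', '[b]']

Walking the string: at [0:4] → '[zd]'; at [5:10] → '[hrm]'; at [11:17] → '[dvp2]'; at [18:21] → '[b]'.
Since nothing is captured, `findall` lists the 4 matched substrings directly.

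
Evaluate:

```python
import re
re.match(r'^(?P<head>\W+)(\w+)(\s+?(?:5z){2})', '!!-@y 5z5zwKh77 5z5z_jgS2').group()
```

`re.match` only tries the pattern at the start of the string.
The match spans [0:10] → '!!-@y 5z5z'.

'!!-@y 5z5z'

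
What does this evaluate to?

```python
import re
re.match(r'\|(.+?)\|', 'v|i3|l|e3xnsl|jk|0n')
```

None

`re.match` only tries the pattern at the start of the string.
Here position 0 doesn't satisfy it, so the call returns None.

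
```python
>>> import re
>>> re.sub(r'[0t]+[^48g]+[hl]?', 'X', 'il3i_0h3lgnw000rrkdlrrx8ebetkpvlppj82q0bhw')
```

Every occurrence is swapped for 'X'.

'il3i_XgnwX8ebeX82qX'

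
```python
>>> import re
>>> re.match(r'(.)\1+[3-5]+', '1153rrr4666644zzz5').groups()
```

('1',)

After group 1 captures some text, `\1` only succeeds where that same text appears again.
`re.match` won't scan ahead — the pattern has to work from the very first character.
The match spans [0:4] → '1153'.
Captured: group 1 = '1'.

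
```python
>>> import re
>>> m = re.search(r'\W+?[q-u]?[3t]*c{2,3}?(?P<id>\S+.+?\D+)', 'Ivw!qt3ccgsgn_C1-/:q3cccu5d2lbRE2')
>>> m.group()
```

'!qt3ccgsgn_C1-/:q3cccu5d2lbRE'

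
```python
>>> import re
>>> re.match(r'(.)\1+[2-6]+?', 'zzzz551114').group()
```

'zzzz5'

A backreference is literal: `\1` must see the identical characters the first group matched.
`match` is anchored at position 0; if the pattern doesn't fit there, it returns None.
The match spans [0:5] → 'zzzz5'.
Captured: group 1 = 'z'.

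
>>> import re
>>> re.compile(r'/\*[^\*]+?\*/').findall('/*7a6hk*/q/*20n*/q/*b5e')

['/*7a6hk*/', '/*20n*/']

No capturing groups, so `findall` returns the 2 full match strings.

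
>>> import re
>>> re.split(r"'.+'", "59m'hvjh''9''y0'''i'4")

Splitting on the pattern gives 2 pieces.

['59m', '4']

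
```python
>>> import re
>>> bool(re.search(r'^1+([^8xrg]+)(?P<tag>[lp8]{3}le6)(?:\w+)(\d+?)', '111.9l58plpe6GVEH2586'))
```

False

The pattern matches anchored at the start of the string; then one or more of a literal '1'; then one or more of any character except [8xrg] (captured); then exactly 3 of one of [lp8], then the literal 'le6' (captured as 'tag'); then one or more of a word character (non-capturing group); then one or more of a digit (lazy) (captured).
Unlike `match`, `search` isn't anchored — it looks for the pattern anywhere in the string.
Here no position works, so the call returns None, and `bool(None)` is False.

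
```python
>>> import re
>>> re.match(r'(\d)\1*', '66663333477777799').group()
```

The backreference `\1` re-matches whatever the first group consumed, character for character.
`re.match` won't scan ahead — the pattern has to work from the very first character.
The match spans [0:4] → '6666'.
Captured: group 1 = '6'.

'6666'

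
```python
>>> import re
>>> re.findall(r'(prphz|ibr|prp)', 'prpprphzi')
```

['prp', 'prphz']

Branches in `(...|...)` are attempted left-to-right; the first branch that allows the whole pattern to succeed is taken.
Matches: at [0:3] match 'prp', group 1 = 'prp'; at [3:8] match 'prphz', group 1 = 'prphz'.
`findall` collects group 1 from each match (2 total).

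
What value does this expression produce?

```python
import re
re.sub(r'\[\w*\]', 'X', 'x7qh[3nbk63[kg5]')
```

Matches: at [11:16] → '[kg5]'.
Each match is replaced by 'X'.

'x7qh[3nbk63X'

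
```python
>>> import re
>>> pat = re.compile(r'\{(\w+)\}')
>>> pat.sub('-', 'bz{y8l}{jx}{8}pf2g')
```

'bz---pf2g'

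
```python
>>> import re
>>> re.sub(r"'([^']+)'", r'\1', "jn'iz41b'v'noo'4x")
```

'jniz41bvnoo4x'

Matches: at [2:9] → "'iz41b'"; at [10:15] → "'noo'".
Each match is replaced using the text its own group 1 captured.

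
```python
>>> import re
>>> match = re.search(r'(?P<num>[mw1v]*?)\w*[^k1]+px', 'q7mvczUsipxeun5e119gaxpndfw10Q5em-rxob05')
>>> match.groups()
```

The match spans [0:11] → 'q7mvczUsipx'.
Captured: group 1 = ''.

('',)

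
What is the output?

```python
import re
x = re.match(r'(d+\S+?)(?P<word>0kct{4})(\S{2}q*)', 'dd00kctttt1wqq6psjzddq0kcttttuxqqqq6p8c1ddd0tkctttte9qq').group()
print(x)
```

With `match`, the pattern is implicitly anchored at the beginning.
The match spans [0:14] → 'dd00kctttt1wqq'.

dd00kctttt1wqq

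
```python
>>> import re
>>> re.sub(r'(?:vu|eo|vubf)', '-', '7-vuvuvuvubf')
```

The regex engine tests alternatives in the order written; an earlier branch that matches wins even if a later one would match more.
Each match is replaced by '-'.

'7-----bf'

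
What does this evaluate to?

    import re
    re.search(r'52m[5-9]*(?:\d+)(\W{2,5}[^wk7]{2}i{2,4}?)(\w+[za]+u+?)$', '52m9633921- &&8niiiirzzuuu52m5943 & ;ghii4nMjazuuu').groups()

(' & ;ghii', '4nMjazuuu')

This matches the literal '52m', then zero or more of a character in [5-9]; then one or more of a digit (non-capturing group); then 2 to 5 of a non-word character, then exactly 2 of any character except [wk7], then 2 to 4 of the literal 'i' (lazy) (captured); then one or more of a word character, then one or more of one of [za], then one or more of the literal 'u' (lazy) (captured); then anchored at the end.
`re.search` tries every starting position until one works.
The match spans [26:50] → '52m5943 & ;ghii4nMjazuuu'.
Captured: group 1 = ' & ;ghii', group 2 = '4nMjazuuu'.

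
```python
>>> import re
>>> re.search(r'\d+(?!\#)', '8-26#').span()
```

(0, 1)

`(?!…)`/`(?<!…)` only lets a position through if the neighbouring text does NOT match; no characters are consumed.
Unlike `match`, `search` isn't anchored — it looks for the pattern anywhere in the string.
The match spans [0:1] → '8'.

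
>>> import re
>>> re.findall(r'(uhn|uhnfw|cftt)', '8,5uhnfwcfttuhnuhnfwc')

The regex engine tests alternatives in the order written; an earlier branch that matches wins even if a later one would match more.
Matches: at [3:6] match 'uhn', group 1 = 'uhn'; at [8:12] match 'cftt', group 1 = 'cftt'; at [12:15] match 'uhn', group 1 = 'uhn'; at [15:18] match 'uhn', group 1 = 'uhn'.
One capturing group, so `findall` returns just the captured substring from each match — 4 in all.

['uhn', 'cftt', 'uhn', 'uhn']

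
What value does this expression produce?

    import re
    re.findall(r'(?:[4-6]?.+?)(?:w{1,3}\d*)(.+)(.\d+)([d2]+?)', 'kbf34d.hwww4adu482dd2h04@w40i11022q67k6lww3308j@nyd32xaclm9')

[('adu482dd2h04@w40i11022q67k6lww3308j@ny', 'd3', '2')]

A non-greedy quantifier consumes as few characters as it can — just enough that the remainder of the pattern still matches from where it stops; whatever follows it matches normally.
`findall` packs the 3 group values into a tuple for every match.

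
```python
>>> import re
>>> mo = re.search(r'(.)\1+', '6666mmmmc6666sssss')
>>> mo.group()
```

'6666'

`\1` has to match the exact text group 1 already captured.
`search` walks the string left to right and returns the first match it finds.
The match spans [0:4] → '6666'.
Captured: group 1 = '6'.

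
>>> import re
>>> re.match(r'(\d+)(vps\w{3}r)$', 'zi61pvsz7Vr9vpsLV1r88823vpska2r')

None

This matches one or more of a digit (captured); then the literal 'vps', then exactly 3 of a word character, then a literal 'r' (captured); then anchored at the end.
`re.match` only tries the pattern at the start of the string.
Here position 0 doesn't satisfy it, so the call returns None.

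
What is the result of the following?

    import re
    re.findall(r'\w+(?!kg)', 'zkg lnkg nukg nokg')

The negative lookahead/lookbehind blocks any match where the forbidden context is present.
Since nothing is captured, `findall` lists the 4 matched substrings directly.

['zkg', 'lnkg', 'nukg', 'nokg']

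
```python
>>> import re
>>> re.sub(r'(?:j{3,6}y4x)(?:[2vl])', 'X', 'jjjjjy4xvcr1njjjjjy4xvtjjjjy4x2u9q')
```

'Xcr1nXtXu9q'

Every occurrence is swapped for 'X'.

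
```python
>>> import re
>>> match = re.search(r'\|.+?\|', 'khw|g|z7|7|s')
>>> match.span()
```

Lazy quantifiers expand one character at a time until the remainder of the pattern can match.
`re.search` scans for the first position where the pattern succeeds.
The match spans [3:6] → '|g|'.

(3, 6)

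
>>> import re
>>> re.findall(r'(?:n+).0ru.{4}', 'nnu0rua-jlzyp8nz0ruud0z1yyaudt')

With no groups in the pattern, `findall` gives back each whole match — 2 here.

['nnu0rua-jl', 'nz0ruud0z']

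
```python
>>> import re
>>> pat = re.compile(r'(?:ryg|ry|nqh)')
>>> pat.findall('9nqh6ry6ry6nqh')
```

Walking the string: at [1:4] → 'nqh'; at [5:7] → 'ry'; at [8:10] → 'ry'; at [11:14] → 'nqh'.
No capturing groups, so `findall` returns the 4 full match strings.

['nqh', 'ry', 'ry', 'nqh']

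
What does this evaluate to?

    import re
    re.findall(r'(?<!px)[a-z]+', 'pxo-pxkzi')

Because the assertion is negative and zero-width, positions next to the forbidden text are skipped.
Walking the string: at [0:3] → 'pxo'; at [4:9] → 'pxkzi'.
`findall` yields the raw match text (2 of them) because the pattern has no groups.

['pxo', 'pxkzi']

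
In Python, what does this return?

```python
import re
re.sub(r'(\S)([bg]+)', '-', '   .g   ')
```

'   -   '

The pattern matches a non-whitespace character (captured); then one or more of one of [bg] (captured).
Matches: at [3:5] → '.g'.
Each match is replaced by '-'.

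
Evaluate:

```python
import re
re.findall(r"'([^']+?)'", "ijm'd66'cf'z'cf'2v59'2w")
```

['d66', 'z', '2v59']

`findall` collects group 1 from each match (3 total).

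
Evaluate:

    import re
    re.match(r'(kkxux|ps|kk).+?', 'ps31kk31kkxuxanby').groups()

The match spans [0:3] → 'ps3'.
Captured: group 1 = 'ps'.

('ps',)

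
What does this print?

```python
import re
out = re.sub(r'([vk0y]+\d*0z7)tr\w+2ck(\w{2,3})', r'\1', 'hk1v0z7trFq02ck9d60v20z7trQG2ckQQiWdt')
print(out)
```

hk1v0z7Wdt

Each match is replaced using the text its own group 1 captured.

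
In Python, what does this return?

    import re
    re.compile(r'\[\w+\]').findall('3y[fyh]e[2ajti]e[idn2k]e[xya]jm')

['[fyh]', '[2ajti]', '[idn2k]', '[xya]']

Matches: at [2:7] → '[fyh]'; at [8:15] → '[2ajti]'; at [16:23] → '[idn2k]'; at [24:29] → '[xya]'.
No capturing groups, so `findall` returns the 4 full match strings.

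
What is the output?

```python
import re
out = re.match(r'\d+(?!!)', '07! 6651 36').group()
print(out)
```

`re.match` only tries the pattern at the start of the string.
The match spans [0:1] → '0'.

0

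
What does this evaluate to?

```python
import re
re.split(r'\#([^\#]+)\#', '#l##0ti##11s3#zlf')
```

['', 'l', '', '0ti', '', '11s3', 'zlf']

Matches to split on: at [0:3] → '#l#'; at [3:8] → '#0ti#'; at [8:14] → '#11s3#'.
`re.split` interleaves the captured-group text with the surrounding fragments.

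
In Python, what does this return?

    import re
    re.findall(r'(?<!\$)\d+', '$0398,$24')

`(?!…)`/`(?<!…)` only lets a position through if the neighbouring text does NOT match; no characters are consumed.
With no groups in the pattern, `findall` gives back each whole match — 2 here.

['398', '4']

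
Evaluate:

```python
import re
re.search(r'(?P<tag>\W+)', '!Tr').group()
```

Pattern: one or more of a non-word character (captured as 'tag').
`search` walks the string left to right and returns the first match it finds.
The match spans [0:1] → '!'.
Captured: group 1 = '!'.

'!'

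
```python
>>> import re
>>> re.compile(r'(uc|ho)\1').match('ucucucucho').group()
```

'ucuc'

A backreference is literal: `\1` must see the identical characters the first group matched.
`match` is anchored at position 0; if the pattern doesn't fit there, it returns None.
The match spans [0:4] → 'ucuc'.
Captured: group 1 = 'uc'.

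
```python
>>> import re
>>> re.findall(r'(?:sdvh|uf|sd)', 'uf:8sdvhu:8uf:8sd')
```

['uf', 'sdvh', 'uf', 'sd']

Alternation isn't longest-match — the leftmost alternative that fits at this position is chosen.
Scanning left to right: at [0:2] → 'uf'; at [4:8] → 'sdvh'; at [11:13] → 'uf'; at [15:17] → 'sd'.
Since nothing is captured, `findall` lists the 4 matched substrings directly.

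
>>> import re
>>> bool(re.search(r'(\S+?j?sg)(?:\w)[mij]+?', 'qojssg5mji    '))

True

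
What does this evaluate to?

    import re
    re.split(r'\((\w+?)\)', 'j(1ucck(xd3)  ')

['j(1ucck', 'xd3', '  ']

Matches to split on: at [7:12] → '(xd3)'.
Because the pattern has a capturing group, `split` also inserts each captured text between the pieces.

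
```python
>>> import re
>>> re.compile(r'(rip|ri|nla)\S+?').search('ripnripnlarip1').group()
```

'ripn'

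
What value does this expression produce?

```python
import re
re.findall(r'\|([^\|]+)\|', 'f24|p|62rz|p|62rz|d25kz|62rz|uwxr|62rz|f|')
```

['p', 'p', 'd25kz', 'uwxr', 'f']

Scanning left to right: at [3:6] match '|p|', group 1 = 'p'; at [10:13] match '|p|', group 1 = 'p'; at [17:24] match '|d25kz|', group 1 = 'd25kz'; at [28:34] match '|uwxr|', group 1 = 'uwxr'; at [38:41] match '|f|', group 1 = 'f'.
One capturing group, so `findall` returns just the captured substring from each match — 5 in all.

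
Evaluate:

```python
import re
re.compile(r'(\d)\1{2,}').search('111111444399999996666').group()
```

'111111'

`\1` is not a pattern — it's the concrete string captured by group 1, re-applied verbatim.
The match spans [0:6] → '111111'.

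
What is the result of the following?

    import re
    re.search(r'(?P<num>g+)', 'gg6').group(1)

'gg'

The pattern matches one or more of a literal 'g' (captured as 'num').
Unlike `match`, `search` isn't anchored — it looks for the pattern anywhere in the string.
The match spans [0:2] → 'gg'.
Captured: group 1 = 'gg'.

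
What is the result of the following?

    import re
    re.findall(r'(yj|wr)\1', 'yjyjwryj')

['yj']

A backreference is literal: `\1` must see the identical characters the first group matched.
Scanning left to right: at [0:4] match 'yjyj', group 1 = 'yj'.
One capturing group, so `findall` returns just the captured substring from the one match — 1 in all.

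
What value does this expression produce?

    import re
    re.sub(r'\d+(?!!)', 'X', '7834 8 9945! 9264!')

`(?!…)`/`(?<!…)` only lets a position through if the neighbouring text does NOT match; no characters are consumed.
Each match is replaced by 'X'.

'X X X5! X4!'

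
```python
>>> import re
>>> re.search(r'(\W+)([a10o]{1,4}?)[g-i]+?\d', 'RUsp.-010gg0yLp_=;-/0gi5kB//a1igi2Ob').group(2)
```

'010'

This matches one or more of a non-word character (captured); then 1 to 4 of one of [a10o] (lazy) (captured); then one or more of a character in [g-i] (lazy), then a digit.
`re.search` tries every starting position until one works.
The match spans [4:12] → '.-010gg0'.
Captured: group 1 = '.-', group 2 = '010'.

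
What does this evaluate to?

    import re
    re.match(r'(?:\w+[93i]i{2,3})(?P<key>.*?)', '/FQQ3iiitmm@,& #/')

None

`match` is anchored at position 0; if the pattern doesn't fit there, it returns None.
Here position 0 doesn't satisfy it, so the call returns None.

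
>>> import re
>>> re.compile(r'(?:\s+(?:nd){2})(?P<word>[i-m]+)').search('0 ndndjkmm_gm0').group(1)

'jkmm'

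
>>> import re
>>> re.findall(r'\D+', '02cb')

`findall` yields the raw match text (1 of them) because the pattern has no groups.

['cb']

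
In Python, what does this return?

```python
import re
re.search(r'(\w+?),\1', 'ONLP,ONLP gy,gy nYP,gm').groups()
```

('ONLP',)

A backreference is literal: `\1` must see the identical characters the first group matched.
`re.search` scans for the first position where the pattern succeeds.
The match spans [0:9] → 'ONLP,ONLP'.
Captured: group 1 = 'ONLP'.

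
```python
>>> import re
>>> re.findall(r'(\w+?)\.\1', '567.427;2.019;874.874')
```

After group 1 captures some text, `\1` only succeeds where that same text appears again.
With a single group, `findall` returns only what that group captured — 1 item.

['874']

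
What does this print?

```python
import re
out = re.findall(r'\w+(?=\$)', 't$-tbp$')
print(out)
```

['t', 'tbp']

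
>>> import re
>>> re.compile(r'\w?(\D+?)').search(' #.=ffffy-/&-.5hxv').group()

' '

This matches optionally a word character; then one or more of a non-digit (lazy) (captured).
Because the quantifier is non-greedy, it stops expanding at the earliest point where the rest of the pattern can succeed.
Unlike `match`, `search` isn't anchored — it looks for the pattern anywhere in the string.
The match spans [0:1] → ' '.
Captured: group 1 = ' '.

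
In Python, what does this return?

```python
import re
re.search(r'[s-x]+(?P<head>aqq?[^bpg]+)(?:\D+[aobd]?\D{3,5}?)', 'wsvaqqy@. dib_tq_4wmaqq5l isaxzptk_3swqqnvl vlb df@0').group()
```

'wsvaqqy@. dib_tq_'

The pattern matches one or more of a character in [s-x]; then the literal 'aq', then optionally a literal 'q', then one or more of any character except [bpg] (captured as 'head'); then one or more of a non-digit, then optionally one of [aobd], then 3 to 5 of a non-digit (lazy) (non-capturing group).
Unlike `match`, `search` isn't anchored — it looks for the pattern anywhere in the string.
The match spans [0:17] → 'wsvaqqy@. dib_tq_'.
Captured: group 1 = 'aqqy@. di'.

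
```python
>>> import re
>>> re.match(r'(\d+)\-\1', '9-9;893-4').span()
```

(0, 3)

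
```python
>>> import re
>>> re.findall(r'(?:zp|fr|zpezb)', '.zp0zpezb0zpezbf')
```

['zp', 'zp', 'zp']

The regex engine tests alternatives in the order written; an earlier branch that matches wins even if a later one would match more.
Matches: at [1:3] → 'zp'; at [4:6] → 'zp'; at [10:12] → 'zp'.
`findall` yields the raw match text (3 of them) because the pattern has no groups.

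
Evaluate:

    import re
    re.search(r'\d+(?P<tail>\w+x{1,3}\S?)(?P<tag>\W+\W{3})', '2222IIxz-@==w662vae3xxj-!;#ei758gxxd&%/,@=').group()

'2222IIxz-@=='

This matches one or more of a digit; then one or more of a word character, then 1 to 3 of a literal 'x', then optionally a non-whitespace character (captured as 'tail'); then one or more of a non-word character, then exactly 3 of a non-word character (captured as 'tag').
`re.search` tries every starting position until one works.
The match spans [0:12] → '2222IIxz-@=='.
Captured: group 1 = 'IIxz', group 2 = '-@=='.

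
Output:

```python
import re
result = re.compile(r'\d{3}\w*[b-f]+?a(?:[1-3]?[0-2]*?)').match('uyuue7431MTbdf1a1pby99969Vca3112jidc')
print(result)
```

None

With `match`, the pattern is implicitly anchored at the beginning.
Here the string doesn't start with a match, so the call returns None.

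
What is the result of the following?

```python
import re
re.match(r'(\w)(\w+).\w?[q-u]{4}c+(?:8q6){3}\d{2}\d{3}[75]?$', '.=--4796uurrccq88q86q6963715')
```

`re.match` won't scan ahead — the pattern has to work from the very first character.
Here the string doesn't start with a match, so the call returns None.

None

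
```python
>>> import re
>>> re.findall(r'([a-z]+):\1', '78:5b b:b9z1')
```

['b']

The backreference `\1` re-matches whatever the first group consumed, character for character.
One capturing group, so `findall` returns just the captured substring from the one match — 1 in all.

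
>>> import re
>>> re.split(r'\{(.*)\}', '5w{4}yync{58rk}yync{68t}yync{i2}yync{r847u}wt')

Matches to split on: at [2:43] → '{4}yync{58rk}yync{68t}yync{i2}yync{r847u}'.
With a capturing group present, the delimiter's captured portion is kept in the result list.

['5w', '4}yync{58rk}yync{68t}yync{i2}yync{r847u', 'wt']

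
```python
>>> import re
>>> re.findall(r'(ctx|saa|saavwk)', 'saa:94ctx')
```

['saa', 'ctx']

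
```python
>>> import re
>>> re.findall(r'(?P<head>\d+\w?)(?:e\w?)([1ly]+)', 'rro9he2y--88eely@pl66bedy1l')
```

[('9h', 'y'), ('88e', 'y'), ('66b', 'y1l')]

Pattern: one or more of a digit, then optionally a word character (captured as 'head'); then a literal 'e', then optionally a word character (non-capturing group); then one or more of one of [1ly] (captured).
Scanning left to right: at [3:8] match '9he2y', groups = ('9h', 'y'); at [10:16] match '88eely', groups = ('88e', 'y'); at [19:27] match '66bedy1l', groups = ('66b', 'y1l').
`findall` packs the 2 group values into a tuple for every match.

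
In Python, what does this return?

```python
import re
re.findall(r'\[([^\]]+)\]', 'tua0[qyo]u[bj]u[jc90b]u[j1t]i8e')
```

['qyo', 'bj', 'jc90b', 'j1t']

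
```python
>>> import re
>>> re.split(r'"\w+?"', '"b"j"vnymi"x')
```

['', 'j', 'x']

The string is cut at each match, leaving 3 pieces.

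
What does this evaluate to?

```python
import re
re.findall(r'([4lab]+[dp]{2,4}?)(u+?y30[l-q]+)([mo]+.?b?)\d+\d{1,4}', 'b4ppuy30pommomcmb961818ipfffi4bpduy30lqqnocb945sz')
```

[('4bpd', 'uy30lqqn', 'ocb')]

`findall` packs the 3 group values into a tuple for every match.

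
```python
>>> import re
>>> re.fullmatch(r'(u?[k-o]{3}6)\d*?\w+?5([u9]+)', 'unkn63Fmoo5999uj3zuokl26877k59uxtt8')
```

This matches optionally a literal 'u', then exactly 3 of a character in [k-o], then the literal '6' (captured); then zero or more of a digit (lazy), then one or more of a word character (lazy), then the literal '5'; then one or more of one of [u9] (captured).
`re.fullmatch` is like wrapping the pattern in `^…$` (in single-line mode).
Here the pattern can't cover the whole string, so the call returns None.

None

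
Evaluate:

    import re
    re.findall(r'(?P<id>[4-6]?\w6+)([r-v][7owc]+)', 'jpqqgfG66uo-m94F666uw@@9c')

[('G66', 'uo'), ('4F666', 'uw')]

Pattern: optionally a character in [4-6], then a word character, then one or more of the literal '6' (captured as 'id'); then a character in [r-v], then one or more of one of [7owc] (captured).
Scanning left to right: at [6:11] match 'G66uo', groups = ('G66', 'uo'); at [14:21] match '4F666uw', groups = ('4F666', 'uw').
2 groups means each result is a tuple of 2 captured strings — 2 here.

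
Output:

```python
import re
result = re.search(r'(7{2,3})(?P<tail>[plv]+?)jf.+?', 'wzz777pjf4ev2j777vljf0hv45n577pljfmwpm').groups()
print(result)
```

The match spans [3:10] → '777pjf4'.
Captured: group 1 = '777', group 2 = 'p'.

('777', 'p')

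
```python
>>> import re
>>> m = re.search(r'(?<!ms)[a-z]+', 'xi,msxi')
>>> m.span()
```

(0, 2)

`(?!…)`/`(?<!…)` only lets a position through if the neighbouring text does NOT match; no characters are consumed.
The match spans [0:2] → 'xi'.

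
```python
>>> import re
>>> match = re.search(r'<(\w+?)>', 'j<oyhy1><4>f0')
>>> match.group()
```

The match spans [1:8] → '<oyhy1>'.

'<oyhy1>'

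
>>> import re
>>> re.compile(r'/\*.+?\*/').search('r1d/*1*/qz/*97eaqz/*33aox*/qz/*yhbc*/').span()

Lazy quantifiers expand one character at a time until the remainder of the pattern can match.
`re.search` tries every starting position until one works.
The match spans [3:8] → '/*1*/'.

(3, 8)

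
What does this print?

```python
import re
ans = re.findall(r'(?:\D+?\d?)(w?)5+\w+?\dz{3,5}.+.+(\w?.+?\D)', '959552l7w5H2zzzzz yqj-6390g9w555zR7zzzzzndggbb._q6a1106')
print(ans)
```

[('w', '6a')]

The pattern matches one or more of a non-digit (lazy), then optionally a digit (non-capturing group); then optionally a literal 'w' (captured); then one or more of a literal '5', then one or more of a word character (lazy), then a digit; then 3 to 5 of a literal 'z', then one or more of any character; then one or more of any character; then optionally a word character, then one or more of any character (lazy), then a non-digit (captured).
Matches: at [6:51] match 'l7w5H2zzzzz yqj-6390g9w555zR7zzzzzndggbb._q6a', groups = ('w', '6a').
Multiple groups make `findall` return tuples — one 2-tuple for the one match.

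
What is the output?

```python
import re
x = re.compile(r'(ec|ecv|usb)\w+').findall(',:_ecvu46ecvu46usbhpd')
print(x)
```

`|` is ordered: at each position the engine commits to the first alternative that works.
Because there's exactly one group, `findall` drops the full match and keeps group 1 from the one hit.

['ec']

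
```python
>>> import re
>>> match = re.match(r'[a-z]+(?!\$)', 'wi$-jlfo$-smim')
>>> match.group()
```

'w'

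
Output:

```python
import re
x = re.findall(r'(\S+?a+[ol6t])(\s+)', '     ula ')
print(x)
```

The pattern matches one or more of a non-whitespace character (lazy), then one or more of a literal 'a', then one of [ol6t] (captured); then one or more of whitespace (captured).
2 groups means each result is a tuple of 2 captured strings — 0 here.
Nothing in the string satisfies the pattern, so the list is empty.

[]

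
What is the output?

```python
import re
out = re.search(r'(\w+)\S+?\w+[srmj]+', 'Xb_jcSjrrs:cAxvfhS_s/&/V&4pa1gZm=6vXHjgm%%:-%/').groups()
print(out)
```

('Xb_jcSjrrs',)

This matches one or more of a word character (captured); then one or more of a non-whitespace character (lazy); then one or more of a word character, then one or more of one of [srmj].
A `+?`/`*?`/`{m,n}?` starts at its minimum and grows only as far as needed for what follows to match.
Unlike `match`, `search` isn't anchored — it looks for the pattern anywhere in the string.
The match spans [0:20] → 'Xb_jcSjrrs:cAxvfhS_s'.
Captured: group 1 = 'Xb_jcSjrrs'.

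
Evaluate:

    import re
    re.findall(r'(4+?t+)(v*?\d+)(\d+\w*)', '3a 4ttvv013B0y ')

[('4tt', 'vv01', '3B0y')]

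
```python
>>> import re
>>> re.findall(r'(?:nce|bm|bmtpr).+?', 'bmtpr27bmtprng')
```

Branches in `(...|...)` are attempted left-to-right; the first branch that allows the whole pattern to succeed is taken.
Since nothing is captured, `findall` lists the 2 matched substrings directly.

['bmt', 'bmt']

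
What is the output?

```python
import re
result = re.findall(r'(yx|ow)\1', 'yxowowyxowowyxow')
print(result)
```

`\1` is not a pattern — it's the concrete string captured by group 1, re-applied verbatim.
Scanning left to right: at [2:6] match 'owow', group 1 = 'ow'; at [8:12] match 'owow', group 1 = 'ow'.
`findall` collects group 1 from each match (2 total).

['ow', 'ow']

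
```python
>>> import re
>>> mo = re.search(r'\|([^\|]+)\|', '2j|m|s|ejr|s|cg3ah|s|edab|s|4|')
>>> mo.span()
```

(2, 5)

`re.search` scans for the first position where the pattern succeeds.
The match spans [2:5] → '|m|'.
Captured: group 1 = 'm'.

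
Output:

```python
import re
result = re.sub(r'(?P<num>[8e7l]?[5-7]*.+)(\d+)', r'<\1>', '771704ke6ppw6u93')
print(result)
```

<771704ke6ppw6u9>

This matches optionally one of [8e7l], then zero or more of a character in [5-7], then one or more of any character (captured as 'num'); then one or more of a digit (captured).
Each match is replaced using the text its own group 1 captured.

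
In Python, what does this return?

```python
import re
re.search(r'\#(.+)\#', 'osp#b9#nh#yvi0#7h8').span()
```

`re.search` tries every starting position until one works.
The match spans [3:15] → '#b9#nh#yvi0#'.
Captured: group 1 = 'b9#nh#yvi0'.

(3, 15)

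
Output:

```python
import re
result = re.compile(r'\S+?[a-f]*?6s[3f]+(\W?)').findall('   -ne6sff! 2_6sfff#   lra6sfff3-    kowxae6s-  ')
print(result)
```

['!', '#', '-']

This matches one or more of a non-whitespace character (lazy), then zero or more of a character in [a-f] (lazy), then the literal '6s'; then one or more of one of [3f]; then optionally a non-word character (captured).
Walking the string: at [3:11] match '-ne6sff!', group 1 = '!'; at [12:20] match '2_6sfff#', group 1 = '#'; at [23:33] match 'lra6sfff3-', group 1 = '-'.
With a single group, `findall` returns only what that group captured — 3 items.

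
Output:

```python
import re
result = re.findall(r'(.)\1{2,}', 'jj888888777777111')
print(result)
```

['8', '7', '1']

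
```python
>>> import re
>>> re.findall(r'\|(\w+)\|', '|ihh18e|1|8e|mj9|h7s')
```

Because there's exactly one group, `findall` drops the full match and keeps group 1 from each hit.

['ihh18e', '8e']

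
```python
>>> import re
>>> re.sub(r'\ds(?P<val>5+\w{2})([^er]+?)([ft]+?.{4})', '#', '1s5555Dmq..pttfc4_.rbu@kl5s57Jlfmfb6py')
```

Pattern: a digit, then the literal 's'; then one or more of the literal '5', then exactly 2 of a word character (captured as 'val'); then one or more of any character except [er] (lazy) (captured); then one or more of one of [ft] (lazy), then exactly 4 of any character (captured).
`sub` substitutes '#' at each match site.

'#_.rbu@kl#py'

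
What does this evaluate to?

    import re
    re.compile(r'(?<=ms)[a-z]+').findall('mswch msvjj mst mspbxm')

Lookahead/lookbehind check context without consuming it, so the matched span excludes the asserted characters.
Matches: at [2:5] → 'wch'; at [8:11] → 'vjj'; at [14:15] → 't'; at [18:22] → 'pbxm'.
With no groups in the pattern, `findall` gives back each whole match — 4 here.

['wch', 'vjj', 't', 'pbxm']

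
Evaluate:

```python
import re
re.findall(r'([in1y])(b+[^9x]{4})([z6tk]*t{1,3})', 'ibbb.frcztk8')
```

This matches one of [in1y] (captured); then one or more of the literal 'b', then exactly 4 of any character except [9x] (captured); then zero or more of one of [z6tk], then 1 to 3 of a literal 't' (captured).
With 3 capturing groups, `findall` returns a 3-tuple per match.

[('i', 'bbb.frc', 'zt')]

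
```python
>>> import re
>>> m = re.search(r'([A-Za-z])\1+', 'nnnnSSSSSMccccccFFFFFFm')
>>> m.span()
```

(0, 4)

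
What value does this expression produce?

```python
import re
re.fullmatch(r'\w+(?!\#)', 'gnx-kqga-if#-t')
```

The negative lookaround is zero-width — it rules out positions where the adjacent text would match, without consuming anything.
`re.fullmatch` requires the pattern to consume the entire string.
Here the pattern can't cover the whole string, so the call returns None.

None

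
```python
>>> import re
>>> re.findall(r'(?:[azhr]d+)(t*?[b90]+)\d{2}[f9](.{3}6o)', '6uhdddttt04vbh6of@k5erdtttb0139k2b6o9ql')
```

[('tttb0', 'k2b6o')]

Pattern: one of [azhr], then one or more of the literal 'd' (non-capturing group); then zero or more of a literal 't' (lazy), then one or more of one of [b90] (captured); then exactly 2 of a digit, then one of [f9]; then exactly 3 of any character, then the literal '6o' (captured).
Matches: at [21:36] match 'rdtttb0139k2b6o', groups = ('tttb0', 'k2b6o').
2 groups means the one result is a tuple of 2 captured strings — 1 here.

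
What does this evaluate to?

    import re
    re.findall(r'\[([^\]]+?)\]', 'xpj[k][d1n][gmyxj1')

With a single group, `findall` returns only what that group captured — 2 items.

['k', 'd1n']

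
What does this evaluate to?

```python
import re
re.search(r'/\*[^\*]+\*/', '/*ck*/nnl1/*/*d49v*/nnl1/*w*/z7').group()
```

The match spans [0:6] → '/*ck*/'.

'/*ck*/'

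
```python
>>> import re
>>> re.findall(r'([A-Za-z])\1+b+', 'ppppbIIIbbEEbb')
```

['p', 'I', 'E']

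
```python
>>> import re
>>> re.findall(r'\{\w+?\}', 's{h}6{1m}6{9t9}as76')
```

['{h}', '{1m}', '{9t9}']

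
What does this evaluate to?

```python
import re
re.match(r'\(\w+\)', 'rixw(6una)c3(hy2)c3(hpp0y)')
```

None

With `match`, the pattern is implicitly anchored at the beginning.
Here the string doesn't start with a match, so the call returns None.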